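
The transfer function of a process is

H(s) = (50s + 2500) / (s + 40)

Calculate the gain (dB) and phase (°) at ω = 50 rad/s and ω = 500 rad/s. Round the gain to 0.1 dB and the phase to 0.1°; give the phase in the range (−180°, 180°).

Substitute s = j50:
Numerator: 50(j50) + 2500 = 2500 + j2500
Denominator: (j50) + 40 = 40 + j50
|N| = √(2500² + 2500²) ≈ 3535.5, ∠N ≈ 45.00°
|D| = √(40² + 50²) ≈ 64.031, ∠D ≈ 51.34°
|H| = 3535.5 / 64.031 ≈ 55.215
Gain = 20 log₁₀(55.215) ≈ 34.84 dB
∠H = 45.00° − 51.34° = -6.34°

Substitute s = j500:
Numerator: 50(j500) + 2500 = 2500 + j25000
Denominator: (j500) + 40 = 40 + j500
|N| = √(2500² + 25000²) ≈ 25125, ∠N ≈ 84.29°
|D| = √(40² + 500²) ≈ 501.6, ∠D ≈ 85.43°
|H| = 25125 / 501.6 ≈ 50.09
Gain = 20 log₁₀(50.09) ≈ 34.00 dB
∠H = 84.29° − 85.43° = -1.14°

ω = 50: 34.8 dB, -6.3°; ω = 500: 34.0 dB, -1.1°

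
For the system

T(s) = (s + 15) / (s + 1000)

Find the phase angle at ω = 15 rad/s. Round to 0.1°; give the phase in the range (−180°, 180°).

At s = jω = j15:
zero (s+15): 15 + j15 → |·| = √(15²+15²) = √450 ≈ 21.213, ∠ = arctan(15/15) ≈ 45.00°
pole (s+1000): 1000 + j15 → |·| = √(1000²+15²) = √1000225 ≈ 1000.1, ∠ = arctan(15/1000) ≈ 0.86°
∠T = 45.00° − 0.86° = 44.14°

44.1°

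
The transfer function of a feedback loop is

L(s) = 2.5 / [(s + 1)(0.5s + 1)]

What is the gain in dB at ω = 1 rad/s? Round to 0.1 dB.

At ω = 1 rad/s:
pole (1 + j1·1) = 1 + j1 → |·| ≈ 1.4142, ∠ ≈ 45.00°
pole (1 + j1·0.5) = 1 + j0.5 → |·| ≈ 1.118, ∠ ≈ 26.57°
|L| = 2.5 · 1 / (1.4142 · 1.118) ≈ 1.5812
Gain = 20 log₁₀(1.5812) ≈ 3.98 dB

4.0 dB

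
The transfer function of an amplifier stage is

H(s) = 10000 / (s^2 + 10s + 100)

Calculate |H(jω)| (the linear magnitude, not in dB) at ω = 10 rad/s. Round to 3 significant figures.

100

At s = jω = j10:
quadratic: (j10)² + 10·j10 + 100 = 0 + j100 → |·| ≈ 100, ∠ ≈ 90.00°
|H| = 10000 / 100 ≈ 100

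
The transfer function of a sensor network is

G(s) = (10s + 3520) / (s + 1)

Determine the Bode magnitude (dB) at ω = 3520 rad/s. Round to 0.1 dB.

Substitute s = j3520:
Numerator: 10(j3520) + 3520 = 3520 + j35200
Denominator: (j3520) + 1 = 1 + j3520
|N| = √(3520² + 35200²) ≈ 35376, ∠N ≈ 84.29°
|D| = √(1² + 3520²) ≈ 3520, ∠D ≈ 89.98°
|G| = 35376 / 3520 ≈ 10.05
Gain = 20 log₁₀(10.05) ≈ 20.04 dB

20.0 dB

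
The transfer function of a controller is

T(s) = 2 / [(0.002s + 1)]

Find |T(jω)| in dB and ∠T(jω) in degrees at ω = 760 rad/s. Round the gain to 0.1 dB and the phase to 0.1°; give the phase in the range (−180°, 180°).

At ω = 760 rad/s:
pole (1 + j760·0.002) = 1 + j1.52 → |·| ≈ 1.8195, ∠ ≈ 56.66°
|T| = 2 · 1 / (1.8195) ≈ 1.0992
Gain = 20 log₁₀(1.0992) ≈ 0.82 dB
∠T = (0°) − (56.66°) = -56.66°

0.8 dB, -56.7°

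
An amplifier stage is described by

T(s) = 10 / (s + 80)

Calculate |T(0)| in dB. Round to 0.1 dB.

-18.1 dB

T(0) = 10 / (80) = 0.125
20 log₁₀(0.125) ≈ -18.06 dB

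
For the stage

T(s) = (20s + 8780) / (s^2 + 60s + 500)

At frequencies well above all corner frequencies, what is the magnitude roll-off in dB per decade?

-20 dB/decade

Each pole contributes −20 dB/decade at high frequency; each zero contributes +20 dB/decade.
Net: 1 zero(s) − 2 pole(s) → -20 dB/decade.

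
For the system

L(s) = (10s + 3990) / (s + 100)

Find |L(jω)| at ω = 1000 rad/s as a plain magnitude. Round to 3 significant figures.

Substitute s = j1000:
Numerator: 10(j1000) + 3990 = 3990 + j10000
Denominator: (j1000) + 100 = 100 + j1000
|N| = √(3990² + 10000²) ≈ 10767, ∠N ≈ 68.25°
|D| = √(100² + 1000²) ≈ 1005, ∠D ≈ 84.29°
|L| = 10767 / 1005 ≈ 10.713

10.7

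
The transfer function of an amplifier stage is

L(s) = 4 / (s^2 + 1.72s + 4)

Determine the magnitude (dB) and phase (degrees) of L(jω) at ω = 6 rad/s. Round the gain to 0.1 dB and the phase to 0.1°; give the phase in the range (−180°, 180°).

-18.5 dB, -162.1°

At s = jω = j6:
quadratic: (j6)² + 1.72·j6 + 4 = -32 + j10.32 → |·| ≈ 33.623, ∠ ≈ 162.13°
|L| = 4 / 33.623 ≈ 0.11897
Gain = 20 log₁₀(0.11897) ≈ -18.49 dB
∠L = 0.00° − 162.13° = -162.13°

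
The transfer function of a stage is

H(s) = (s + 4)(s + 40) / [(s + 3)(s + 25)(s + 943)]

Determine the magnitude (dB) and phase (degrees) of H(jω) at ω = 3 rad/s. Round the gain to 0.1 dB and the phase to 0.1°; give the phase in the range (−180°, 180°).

At s = jω = j3:
zero (s+4): 4 + j3 → |·| = √(4²+3²) = √25 ≈ 5, ∠ = arctan(3/4) ≈ 36.87°
zero (s+40): 40 + j3 → |·| = √(40²+3²) = √1609 ≈ 40.112, ∠ = arctan(3/40) ≈ 4.29°
pole (s+3): 3 + j3 → |·| = √(3²+3²) = √18 ≈ 4.2426, ∠ = arctan(3/3) ≈ 45.00°
pole (s+25): 25 + j3 → |·| = √(25²+3²) = √634 ≈ 25.179, ∠ = arctan(3/25) ≈ 6.84°
pole (s+943): 943 + j3 → |·| = √(943²+3²) = √889258 ≈ 943, ∠ = arctan(3/943) ≈ 0.18°
|H| = 1 · 200.56 / 1.0074e+05 ≈ 0.0019909
Gain = 20 log₁₀(0.0019909) ≈ -54.02 dB
∠H = 41.16° − 52.02° = -10.86°

-54.0 dB, -10.9°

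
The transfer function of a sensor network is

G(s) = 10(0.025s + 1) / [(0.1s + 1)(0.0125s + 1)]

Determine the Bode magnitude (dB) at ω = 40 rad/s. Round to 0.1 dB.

9.7 dB

At ω = 40 rad/s:
zero (1 + j40·0.025) = 1 + j1 → |·| ≈ 1.4142, ∠ ≈ 45.00°
pole (1 + j40·0.1) = 1 + j4 → |·| ≈ 4.1231, ∠ ≈ 75.96°
pole (1 + j40·0.0125) = 1 + j0.5 → |·| ≈ 1.118, ∠ ≈ 26.57°
|G| = 10 · 1.4142 / (4.1231 · 1.118) ≈ 3.0679
Gain = 20 log₁₀(3.0679) ≈ 9.74 dB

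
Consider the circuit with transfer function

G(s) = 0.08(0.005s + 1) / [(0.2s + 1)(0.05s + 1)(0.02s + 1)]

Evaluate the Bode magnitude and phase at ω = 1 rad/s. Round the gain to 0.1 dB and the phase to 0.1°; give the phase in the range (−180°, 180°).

-22.1 dB, -15.0°

At ω = 1 rad/s:
zero (1 + j1·0.005) = 1 + j0.005 → |·| ≈ 1, ∠ ≈ 0.29°
pole (1 + j1·0.2) = 1 + j0.2 → |·| ≈ 1.0198, ∠ ≈ 11.31°
pole (1 + j1·0.05) = 1 + j0.05 → |·| ≈ 1.0012, ∠ ≈ 2.86°
pole (1 + j1·0.02) = 1 + j0.02 → |·| ≈ 1.0002, ∠ ≈ 1.15°
|G| = 0.08 · 1 / (1.0198 · 1.0012 · 1.0002) ≈ 0.078337
Gain = 20 log₁₀(0.078337) ≈ -22.12 dB
∠G = (0.29°) − (11.31° + 2.86° + 1.15°) = -15.03°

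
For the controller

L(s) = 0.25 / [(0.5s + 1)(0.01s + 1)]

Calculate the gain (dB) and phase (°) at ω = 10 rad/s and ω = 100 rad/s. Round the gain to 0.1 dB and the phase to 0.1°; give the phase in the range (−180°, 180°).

ω = 10: -26.2 dB, -84.4°; ω = 100: -49.0 dB, -133.9°

At ω = 10 rad/s:
pole (1 + j10·0.5) = 1 + j5 → |·| ≈ 5.099, ∠ ≈ 78.69°
pole (1 + j10·0.01) = 1 + j0.1 → |·| ≈ 1.005, ∠ ≈ 5.71°
|L| = 0.25 · 1 / (5.099 · 1.005) ≈ 0.048785
Gain = 20 log₁₀(0.048785) ≈ -26.23 dB
∠L = (0°) − (78.69° + 5.71°) = -84.40°

At ω = 100 rad/s:
pole (1 + j100·0.5) = 1 + j50 → |·| ≈ 50.01, ∠ ≈ 88.85°
pole (1 + j100·0.01) = 1 + j1 → |·| ≈ 1.4142, ∠ ≈ 45.00°
|L| = 0.25 · 1 / (50.01 · 1.4142) ≈ 0.0035349
Gain = 20 log₁₀(0.0035349) ≈ -49.03 dB
∠L = (0°) − (88.85° + 45.00°) = -133.85°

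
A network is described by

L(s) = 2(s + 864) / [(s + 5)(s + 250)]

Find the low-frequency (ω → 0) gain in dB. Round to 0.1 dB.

L(0) = 2·864 / (5·250) = 1.3824
20 log₁₀(1.3824) ≈ 2.81 dB

2.8 dB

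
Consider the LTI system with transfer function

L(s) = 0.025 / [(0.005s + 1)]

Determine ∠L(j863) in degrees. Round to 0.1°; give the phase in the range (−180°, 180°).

At ω = 863 rad/s:
pole (1 + j863·0.005) = 1 + j4.315 → |·| ≈ 4.4294, ∠ ≈ 76.95°
∠L = (0°) − (76.95°) = -76.95°

-77.0°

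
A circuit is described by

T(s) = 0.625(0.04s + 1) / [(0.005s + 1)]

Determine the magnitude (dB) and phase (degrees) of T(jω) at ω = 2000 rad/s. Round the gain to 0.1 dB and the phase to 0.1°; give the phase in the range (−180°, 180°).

13.9 dB, 5.0°

At ω = 2000 rad/s:
zero (1 + j2000·0.04) = 1 + j80 → |·| ≈ 80.006, ∠ ≈ 89.28°
pole (1 + j2000·0.005) = 1 + j10 → |·| ≈ 10.05, ∠ ≈ 84.29°
|T| = 0.625 · 80.006 / (10.05) ≈ 4.9755
Gain = 20 log₁₀(4.9755) ≈ 13.94 dB
∠T = (89.28°) − (84.29°) = 4.99°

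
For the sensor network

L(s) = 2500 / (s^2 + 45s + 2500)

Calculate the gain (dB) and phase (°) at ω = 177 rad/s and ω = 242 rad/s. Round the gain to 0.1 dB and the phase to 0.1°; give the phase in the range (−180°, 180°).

ω = 177: -21.6 dB, -164.6°; ω = 242: -27.2 dB, -169.0°

At s = jω = j177:
quadratic: (j177)² + 45·j177 + 2500 = -28829 + j7965 → |·| ≈ 29909, ∠ ≈ 164.56°
|L| = 2500 / 29909 ≈ 0.083587
Gain = 20 log₁₀(0.083587) ≈ -21.56 dB
∠L = 0.00° − 164.56° = -164.56°

At s = jω = j242:
quadratic: (j242)² + 45·j242 + 2500 = -56064 + j10890 → |·| ≈ 57112, ∠ ≈ 169.01°
|L| = 2500 / 57112 ≈ 0.043774
Gain = 20 log₁₀(0.043774) ≈ -27.18 dB
∠L = 0.00° − 169.01° = -169.01°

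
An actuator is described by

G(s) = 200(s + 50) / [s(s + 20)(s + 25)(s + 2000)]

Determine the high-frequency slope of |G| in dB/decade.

-60 dB/decade

Each pole contributes −20 dB/decade at high frequency; each zero contributes +20 dB/decade.
Net: 1 zero(s) − 4 pole(s) → -60 dB/decade.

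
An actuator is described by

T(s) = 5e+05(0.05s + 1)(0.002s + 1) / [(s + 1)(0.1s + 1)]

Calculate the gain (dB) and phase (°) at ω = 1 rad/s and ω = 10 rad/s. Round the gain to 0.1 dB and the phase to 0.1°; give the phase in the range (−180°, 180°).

At ω = 1 rad/s:
zero (1 + j1·0.05) = 1 + j0.05 → |·| ≈ 1.0012, ∠ ≈ 2.86°
zero (1 + j1·0.002) = 1 + j0.002 → |·| ≈ 1, ∠ ≈ 0.11°
pole (1 + j1·1) = 1 + j1 → |·| ≈ 1.4142, ∠ ≈ 45.00°
pole (1 + j1·0.1) = 1 + j0.1 → |·| ≈ 1.005, ∠ ≈ 5.71°
|T| = 5e+05 · 1.0012 · 1 / (1.4142 · 1.005) ≈ 3.5222e+05
Gain = 20 log₁₀(3.5222e+05) ≈ 110.94 dB
∠T = (2.86° + 0.11°) − (45.00° + 5.71°) = -47.74°

At ω = 10 rad/s:
zero (1 + j10·0.05) = 1 + j0.5 → |·| ≈ 1.118, ∠ ≈ 26.57°
zero (1 + j10·0.002) = 1 + j0.02 → |·| ≈ 1.0002, ∠ ≈ 1.15°
pole (1 + j10·1) = 1 + j10 → |·| ≈ 10.05, ∠ ≈ 84.29°
pole (1 + j10·0.1) = 1 + j1 → |·| ≈ 1.4142, ∠ ≈ 45.00°
|T| = 5e+05 · 1.118 · 1.0002 / (10.05 · 1.4142) ≈ 39339
Gain = 20 log₁₀(39339) ≈ 91.90 dB
∠T = (26.57° + 1.15°) − (84.29° + 45.00°) = -101.57°

ω = 1: 110.9 dB, -47.7°; ω = 10: 91.9 dB, -101.6°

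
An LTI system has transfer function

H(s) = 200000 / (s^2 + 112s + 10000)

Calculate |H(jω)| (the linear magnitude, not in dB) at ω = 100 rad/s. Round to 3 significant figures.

17.9

At s = jω = j100:
quadratic: (j100)² + 112·j100 + 10000 = 0 + j11200 → |·| ≈ 11200, ∠ ≈ 90.00°
|H| = 200000 / 11200 ≈ 17.857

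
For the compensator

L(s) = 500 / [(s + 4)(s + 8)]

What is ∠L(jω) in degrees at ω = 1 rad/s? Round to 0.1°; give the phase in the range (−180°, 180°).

At s = jω = j1:
pole (s+4): 4 + j1 → |·| = √(4²+1²) = √17 ≈ 4.1231, ∠ = arctan(1/4) ≈ 14.04°
pole (s+8): 8 + j1 → |·| = √(8²+1²) = √65 ≈ 8.0623, ∠ = arctan(1/8) ≈ 7.13°
∠L = 0.00° − 21.17° = -21.17°

-21.2°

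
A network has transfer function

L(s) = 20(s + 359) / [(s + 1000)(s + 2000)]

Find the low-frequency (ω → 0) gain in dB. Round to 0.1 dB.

-48.9 dB

L(0) = 20·359 / (1000·2000) = 0.00359
20 log₁₀(0.00359) ≈ -48.90 dB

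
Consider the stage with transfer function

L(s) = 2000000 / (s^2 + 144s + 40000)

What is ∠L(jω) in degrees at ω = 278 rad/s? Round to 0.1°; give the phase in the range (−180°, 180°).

-133.0°

At s = jω = j278:
quadratic: (j278)² + 144·j278 + 40000 = -37284 + j40032 → |·| ≈ 54705, ∠ ≈ 132.96°
∠L = 0.00° − 132.96° = -132.96°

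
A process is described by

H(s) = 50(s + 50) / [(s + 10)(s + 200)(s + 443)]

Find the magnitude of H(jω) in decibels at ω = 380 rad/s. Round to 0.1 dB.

At s = jω = j380:
zero (s+50): 50 + j380 → |·| = √(50²+380²) = √146900 ≈ 383.28, ∠ = arctan(380/50) ≈ 82.50°
pole (s+10): 10 + j380 → |·| = √(10²+380²) = √144500 ≈ 380.13, ∠ = arctan(380/10) ≈ 88.49°
pole (s+200): 200 + j380 → |·| = √(200²+380²) = √184400 ≈ 429.42, ∠ = arctan(380/200) ≈ 62.24°
pole (s+443): 443 + j380 → |·| = √(443²+380²) = √340649 ≈ 583.65, ∠ = arctan(380/443) ≈ 40.62°
|H| = 50 · 383.28 / 9.5272e+07 ≈ 0.00020115
Gain = 20 log₁₀(0.00020115) ≈ -73.93 dB

-73.9 dB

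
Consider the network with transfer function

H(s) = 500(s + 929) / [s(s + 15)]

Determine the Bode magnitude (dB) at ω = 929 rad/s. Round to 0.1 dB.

At s = jω = j929:
zero (s+929): 929 + j929 → |·| = √(929²+929²) = √1726082 ≈ 1313.8, ∠ = arctan(929/929) ≈ 45.00°
pole (s+15): 15 + j929 → |·| = √(15²+929²) = √863266 ≈ 929.12, ∠ = arctan(929/15) ≈ 89.07°
pole at origin: |s| = 929, ∠ = 90.00° (in denominator)
|H| = 500 · 1313.8 / 8.6315e+05 ≈ 0.76105
Gain = 20 log₁₀(0.76105) ≈ -2.37 dB

-2.4 dB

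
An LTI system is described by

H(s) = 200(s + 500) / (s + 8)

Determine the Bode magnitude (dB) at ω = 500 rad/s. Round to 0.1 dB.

At s = jω = j500:
zero (s+500): 500 + j500 → |·| = √(500²+500²) = √500000 ≈ 707.11, ∠ = arctan(500/500) ≈ 45.00°
pole (s+8): 8 + j500 → |·| = √(8²+500²) = √250064 ≈ 500.06, ∠ = arctan(500/8) ≈ 89.08°
|H| = 200 · 707.11 / 500.06 ≈ 282.81
Gain = 20 log₁₀(282.81) ≈ 49.03 dB

49.0 dB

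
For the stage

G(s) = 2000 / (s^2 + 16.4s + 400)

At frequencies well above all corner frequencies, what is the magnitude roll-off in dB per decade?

Each pole contributes −20 dB/decade at high frequency; each zero contributes +20 dB/decade.
Net: 0 zero(s) − 2 pole(s) → -40 dB/decade.

-40 dB/decade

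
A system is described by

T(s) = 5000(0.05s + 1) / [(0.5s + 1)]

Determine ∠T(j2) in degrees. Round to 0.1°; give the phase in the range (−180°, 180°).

-39.3°

At ω = 2 rad/s:
zero (1 + j2·0.05) = 1 + j0.1 → |·| ≈ 1.005, ∠ ≈ 5.71°
pole (1 + j2·0.5) = 1 + j1 → |·| ≈ 1.4142, ∠ ≈ 45.00°
∠T = (5.71°) − (45.00°) = -39.29°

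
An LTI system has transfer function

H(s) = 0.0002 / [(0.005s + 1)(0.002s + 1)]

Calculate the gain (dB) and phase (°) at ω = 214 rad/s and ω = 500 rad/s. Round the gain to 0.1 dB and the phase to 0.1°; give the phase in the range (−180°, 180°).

At ω = 214 rad/s:
pole (1 + j214·0.005) = 1 + j1.07 → |·| ≈ 1.4645, ∠ ≈ 46.94°
pole (1 + j214·0.002) = 1 + j0.428 → |·| ≈ 1.0877, ∠ ≈ 23.17°
|H| = 0.0002 · 1 / (1.4645 · 1.0877) ≈ 0.00012555
Gain = 20 log₁₀(0.00012555) ≈ -78.02 dB
∠H = (0°) − (46.94° + 23.17°) = -70.11°

At ω = 500 rad/s:
pole (1 + j500·0.005) = 1 + j2.5 → |·| ≈ 2.6926, ∠ ≈ 68.20°
pole (1 + j500·0.002) = 1 + j1 → |·| ≈ 1.4142, ∠ ≈ 45.00°
|H| = 0.0002 · 1 / (2.6926 · 1.4142) ≈ 5.2523e-05
Gain = 20 log₁₀(5.2523e-05) ≈ -85.59 dB
∠H = (0°) − (68.20° + 45.00°) = -113.20°

ω = 214: -78.0 dB, -70.1°; ω = 500: -85.6 dB, -113.2°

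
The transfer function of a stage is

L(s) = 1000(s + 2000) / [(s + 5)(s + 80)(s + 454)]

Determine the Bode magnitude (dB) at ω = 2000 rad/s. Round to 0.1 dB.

-69.3 dB

At s = jω = j2000:
zero (s+2000): 2000 + j2000 → |·| = √(2000²+2000²) = √8000000 ≈ 2828.4, ∠ = arctan(2000/2000) ≈ 45.00°
pole (s+5): 5 + j2000 → |·| = √(5²+2000²) = √4000025 ≈ 2000, ∠ = arctan(2000/5) ≈ 89.86°
pole (s+80): 80 + j2000 → |·| = √(80²+2000²) = √4006400 ≈ 2001.6, ∠ = arctan(2000/80) ≈ 87.71°
pole (s+454): 454 + j2000 → |·| = √(454²+2000²) = √4206116 ≈ 2050.9, ∠ = arctan(2000/454) ≈ 77.21°
|L| = 1000 · 2828.4 / 8.2102e+09 ≈ 0.0003445
Gain = 20 log₁₀(0.0003445) ≈ -69.26 dB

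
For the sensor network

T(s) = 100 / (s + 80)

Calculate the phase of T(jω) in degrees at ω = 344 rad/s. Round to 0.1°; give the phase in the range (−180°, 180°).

Substitute s = j344:
Numerator: 100 = 100 + j0
Denominator: (j344) + 80 = 80 + j344
|N| = √(100² + 0²) ≈ 100, ∠N ≈ 0.00°
|D| = √(80² + 344²) ≈ 353.18, ∠D ≈ 76.91°
∠T = 0.00° − 76.91° = -76.91°

-76.9°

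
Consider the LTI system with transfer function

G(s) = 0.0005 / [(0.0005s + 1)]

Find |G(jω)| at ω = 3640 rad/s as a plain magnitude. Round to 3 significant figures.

At ω = 3640 rad/s:
pole (1 + j3640·0.0005) = 1 + j1.82 → |·| ≈ 2.0766, ∠ ≈ 61.21°
|G| = 0.0005 · 1 / (2.0766) ≈ 0.00024078

0.000241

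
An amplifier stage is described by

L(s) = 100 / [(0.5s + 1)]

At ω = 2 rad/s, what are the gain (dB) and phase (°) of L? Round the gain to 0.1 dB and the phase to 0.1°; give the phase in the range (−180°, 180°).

At ω = 2 rad/s:
pole (1 + j2·0.5) = 1 + j1 → |·| ≈ 1.4142, ∠ ≈ 45.00°
|L| = 100 · 1 / (1.4142) ≈ 70.711
Gain = 20 log₁₀(70.711) ≈ 36.99 dB
∠L = (0°) − (45.00°) = -45.00°

37.0 dB, -45.0°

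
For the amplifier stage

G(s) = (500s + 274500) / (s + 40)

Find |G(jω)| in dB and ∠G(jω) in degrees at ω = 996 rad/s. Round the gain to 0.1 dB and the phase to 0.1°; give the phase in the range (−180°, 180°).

Substitute s = j996:
Numerator: 500(j996) + 274500 = 274500 + j498000
Denominator: (j996) + 40 = 40 + j996
|N| = √(274500² + 498000²) ≈ 5.6864e+05, ∠N ≈ 61.14°
|D| = √(40² + 996²) ≈ 996.8, ∠D ≈ 87.70°
|G| = 5.6864e+05 / 996.8 ≈ 570.47
Gain = 20 log₁₀(570.47) ≈ 55.12 dB
∠G = 61.14° − 87.70° = -26.56°

55.1 dB, -26.6°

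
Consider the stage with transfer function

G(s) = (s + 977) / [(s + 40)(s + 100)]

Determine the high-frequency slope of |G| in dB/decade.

-20 dB/decade

Each pole contributes −20 dB/decade at high frequency; each zero contributes +20 dB/decade.
Net: 1 zero(s) − 2 pole(s) → -20 dB/decade.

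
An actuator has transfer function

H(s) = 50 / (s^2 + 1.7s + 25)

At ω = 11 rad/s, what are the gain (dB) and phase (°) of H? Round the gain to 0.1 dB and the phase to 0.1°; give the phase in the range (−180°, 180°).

-5.8 dB, -169.0°

At s = jω = j11:
quadratic: (j11)² + 1.7·j11 + 25 = -96 + j18.7 → |·| ≈ 97.804, ∠ ≈ 168.98°
|H| = 50 / 97.804 ≈ 0.51123
Gain = 20 log₁₀(0.51123) ≈ -5.83 dB
∠H = 0.00° − 168.98° = -168.98°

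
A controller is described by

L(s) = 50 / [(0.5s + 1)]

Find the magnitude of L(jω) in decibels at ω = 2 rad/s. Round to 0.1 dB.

31.0 dB

At ω = 2 rad/s:
pole (1 + j2·0.5) = 1 + j1 → |·| ≈ 1.4142, ∠ ≈ 45.00°
|L| = 50 · 1 / (1.4142) ≈ 35.356
Gain = 20 log₁₀(35.356) ≈ 30.97 dB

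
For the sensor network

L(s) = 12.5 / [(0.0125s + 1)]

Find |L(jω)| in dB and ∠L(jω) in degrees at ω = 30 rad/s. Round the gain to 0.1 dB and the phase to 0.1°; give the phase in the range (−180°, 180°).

At ω = 30 rad/s:
pole (1 + j30·0.0125) = 1 + j0.375 → |·| ≈ 1.068, ∠ ≈ 20.56°
|L| = 12.5 · 1 / (1.068) ≈ 11.704
Gain = 20 log₁₀(11.704) ≈ 21.37 dB
∠L = (0°) − (20.56°) = -20.56°

21.4 dB, -20.6°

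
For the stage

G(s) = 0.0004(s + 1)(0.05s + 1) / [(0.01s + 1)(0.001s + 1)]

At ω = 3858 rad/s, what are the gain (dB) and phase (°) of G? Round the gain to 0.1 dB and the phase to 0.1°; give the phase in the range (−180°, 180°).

5.7 dB, 15.7°

At ω = 3858 rad/s:
zero (1 + j3858·1) = 1 + j3858 → |·| ≈ 3858, ∠ ≈ 89.99°
zero (1 + j3858·0.05) = 1 + j192.9 → |·| ≈ 192.9, ∠ ≈ 89.70°
pole (1 + j3858·0.01) = 1 + j38.58 → |·| ≈ 38.593, ∠ ≈ 88.52°
pole (1 + j3858·0.001) = 1 + j3.858 → |·| ≈ 3.9855, ∠ ≈ 75.47°
|G| = 0.0004 · 3858 · 192.9 / (38.593 · 3.9855) ≈ 1.9354
Gain = 20 log₁₀(1.9354) ≈ 5.74 dB
∠G = (89.99° + 89.70°) − (88.52° + 75.47°) = 15.70°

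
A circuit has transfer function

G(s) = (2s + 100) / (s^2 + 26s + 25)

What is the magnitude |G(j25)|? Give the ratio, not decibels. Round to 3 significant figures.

Substitute s = j25:
Numerator: 2(j25) + 100 = 100 + j50
Denominator: (j25)^2 + 26(j25) + 25 = -600 + j650
|N| = √(100² + 50²) ≈ 111.8, ∠N ≈ 26.57°
|D| = √(600² + 650²) ≈ 884.59, ∠D ≈ 132.71°
|G| = 111.8 / 884.59 ≈ 0.12639

0.126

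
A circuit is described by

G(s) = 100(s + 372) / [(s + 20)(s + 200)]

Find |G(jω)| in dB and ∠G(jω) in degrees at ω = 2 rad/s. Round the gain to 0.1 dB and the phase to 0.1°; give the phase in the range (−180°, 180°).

19.3 dB, -6.0°

At s = jω = j2:
zero (s+372): 372 + j2 → |·| = √(372²+2²) = √138388 ≈ 372.01, ∠ = arctan(2/372) ≈ 0.31°
pole (s+20): 20 + j2 → |·| = √(20²+2²) = √404 ≈ 20.1, ∠ = arctan(2/20) ≈ 5.71°
pole (s+200): 200 + j2 → |·| = √(200²+2²) = √40004 ≈ 200.01, ∠ = arctan(2/200) ≈ 0.57°
|G| = 100 · 372.01 / 4020.2 ≈ 9.2535
Gain = 20 log₁₀(9.2535) ≈ 19.33 dB
∠G = 0.31° − 6.28° = -5.97°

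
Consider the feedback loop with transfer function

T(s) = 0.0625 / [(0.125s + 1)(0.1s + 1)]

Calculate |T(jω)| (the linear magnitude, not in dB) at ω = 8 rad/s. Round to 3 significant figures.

0.0345

At ω = 8 rad/s:
pole (1 + j8·0.125) = 1 + j1 → |·| ≈ 1.4142, ∠ ≈ 45.00°
pole (1 + j8·0.1) = 1 + j0.8 → |·| ≈ 1.2806, ∠ ≈ 38.66°
|T| = 0.0625 · 1 / (1.4142 · 1.2806) ≈ 0.034511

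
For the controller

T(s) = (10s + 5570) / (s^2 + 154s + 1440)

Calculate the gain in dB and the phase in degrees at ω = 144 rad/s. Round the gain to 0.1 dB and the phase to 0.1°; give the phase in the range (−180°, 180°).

Substitute s = j144:
Numerator: 10(j144) + 5570 = 5570 + j1440
Denominator: (j144)^2 + 154(j144) + 1440 = -19296 + j22176
|N| = √(5570² + 1440²) ≈ 5753.1, ∠N ≈ 14.50°
|D| = √(19296² + 22176²) ≈ 29396, ∠D ≈ 131.03°
|T| = 5753.1 / 29396 ≈ 0.19571
Gain = 20 log₁₀(0.19571) ≈ -14.17 dB
∠T = 14.50° − 131.03° = -116.53°

-14.2 dB, -116.5°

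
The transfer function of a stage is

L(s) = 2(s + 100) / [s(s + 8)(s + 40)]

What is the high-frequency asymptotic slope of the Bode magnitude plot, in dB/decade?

Each pole contributes −20 dB/decade at high frequency; each zero contributes +20 dB/decade.
Net: 1 zero(s) − 3 pole(s) → -40 dB/decade.

-40 dB/decade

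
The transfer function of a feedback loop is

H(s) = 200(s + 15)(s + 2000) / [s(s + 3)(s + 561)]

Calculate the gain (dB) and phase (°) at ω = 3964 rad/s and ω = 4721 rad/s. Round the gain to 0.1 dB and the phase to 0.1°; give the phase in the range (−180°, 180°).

ω = 3964: -25.0 dB, -108.9°; ω = 4721: -26.8 dB, -106.3°

At s = jω = j3964:
zero (s+15): 15 + j3964 → |·| = √(15²+3964²) = √15713521 ≈ 3964, ∠ = arctan(3964/15) ≈ 89.78°
zero (s+2000): 2000 + j3964 → |·| = √(2000²+3964²) = √19713296 ≈ 4440, ∠ = arctan(3964/2000) ≈ 63.23°
pole (s+3): 3 + j3964 → |·| = √(3²+3964²) = √15713305 ≈ 3964, ∠ = arctan(3964/3) ≈ 89.96°
pole (s+561): 561 + j3964 → |·| = √(561²+3964²) = √16028017 ≈ 4003.5, ∠ = arctan(3964/561) ≈ 81.94°
pole at origin: |s| = 3964, ∠ = 90.00° (in denominator)
|H| = 200 · 1.76e+07 / 6.2908e+10 ≈ 0.055955
Gain = 20 log₁₀(0.055955) ≈ -25.04 dB
∠H = 153.01° − 261.90° = -108.89°

At s = jω = j4721:
zero (s+15): 15 + j4721 → |·| = √(15²+4721²) = √22288066 ≈ 4721, ∠ = arctan(4721/15) ≈ 89.82°
zero (s+2000): 2000 + j4721 → |·| = √(2000²+4721²) = √26287841 ≈ 5127.2, ∠ = arctan(4721/2000) ≈ 67.04°
pole (s+3): 3 + j4721 → |·| = √(3²+4721²) = √22287850 ≈ 4721, ∠ = arctan(4721/3) ≈ 89.96°
pole (s+561): 561 + j4721 → |·| = √(561²+4721²) = √22602562 ≈ 4754.2, ∠ = arctan(4721/561) ≈ 83.22°
pole at origin: |s| = 4721, ∠ = 90.00° (in denominator)
|H| = 200 · 2.4206e+07 / 1.0596e+11 ≈ 0.045689
Gain = 20 log₁₀(0.045689) ≈ -26.80 dB
∠H = 156.86° − 263.18° = -106.32°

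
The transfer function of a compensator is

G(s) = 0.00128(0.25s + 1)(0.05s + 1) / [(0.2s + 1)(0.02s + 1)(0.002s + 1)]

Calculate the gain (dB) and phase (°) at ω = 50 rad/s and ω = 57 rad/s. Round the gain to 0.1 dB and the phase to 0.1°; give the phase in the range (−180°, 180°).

At ω = 50 rad/s:
zero (1 + j50·0.25) = 1 + j12.5 → |·| ≈ 12.54, ∠ ≈ 85.43°
zero (1 + j50·0.05) = 1 + j2.5 → |·| ≈ 2.6926, ∠ ≈ 68.20°
pole (1 + j50·0.2) = 1 + j10 → |·| ≈ 10.05, ∠ ≈ 84.29°
pole (1 + j50·0.02) = 1 + j1 → |·| ≈ 1.4142, ∠ ≈ 45.00°
pole (1 + j50·0.002) = 1 + j0.1 → |·| ≈ 1.005, ∠ ≈ 5.71°
|G| = 0.00128 · 12.54 · 2.6926 / (10.05 · 1.4142 · 1.005) ≈ 0.0030258
Gain = 20 log₁₀(0.0030258) ≈ -50.38 dB
∠G = (85.43° + 68.20°) − (84.29° + 45.00° + 5.71°) = 18.63°

At ω = 57 rad/s:
zero (1 + j57·0.25) = 1 + j14.25 → |·| ≈ 14.285, ∠ ≈ 85.99°
zero (1 + j57·0.05) = 1 + j2.85 → |·| ≈ 3.0203, ∠ ≈ 70.67°
pole (1 + j57·0.2) = 1 + j11.4 → |·| ≈ 11.444, ∠ ≈ 84.99°
pole (1 + j57·0.02) = 1 + j1.14 → |·| ≈ 1.5164, ∠ ≈ 48.74°
pole (1 + j57·0.002) = 1 + j0.114 → |·| ≈ 1.0065, ∠ ≈ 6.50°
|G| = 0.00128 · 14.285 · 3.0203 / (11.444 · 1.5164 · 1.0065) ≈ 0.0031618
Gain = 20 log₁₀(0.0031618) ≈ -50.00 dB
∠G = (85.99° + 70.67°) − (84.99° + 48.74° + 6.50°) = 16.43°

ω = 50: -50.4 dB, 18.6°; ω = 57: -50.0 dB, 16.4°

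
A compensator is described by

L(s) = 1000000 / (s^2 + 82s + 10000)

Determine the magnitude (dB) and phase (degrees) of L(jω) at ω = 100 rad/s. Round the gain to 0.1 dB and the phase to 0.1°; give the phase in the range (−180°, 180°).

41.7 dB, -90.0°

At s = jω = j100:
quadratic: (j100)² + 82·j100 + 10000 = 0 + j8200 → |·| ≈ 8200, ∠ ≈ 90.00°
|L| = 1000000 / 8200 ≈ 121.95
Gain = 20 log₁₀(121.95) ≈ 41.72 dB
∠L = 0.00° − 90.00° = -90.00°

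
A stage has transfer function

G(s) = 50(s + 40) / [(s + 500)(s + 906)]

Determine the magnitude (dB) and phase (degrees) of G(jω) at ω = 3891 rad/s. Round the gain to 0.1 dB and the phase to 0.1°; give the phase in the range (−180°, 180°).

At s = jω = j3891:
zero (s+40): 40 + j3891 → |·| = √(40²+3891²) = √15141481 ≈ 3891.2, ∠ = arctan(3891/40) ≈ 89.41°
pole (s+500): 500 + j3891 → |·| = √(500²+3891²) = √15389881 ≈ 3923, ∠ = arctan(3891/500) ≈ 82.68°
pole (s+906): 906 + j3891 → |·| = √(906²+3891²) = √15960717 ≈ 3995.1, ∠ = arctan(3891/906) ≈ 76.89°
|G| = 50 · 3891.2 / 1.5673e+07 ≈ 0.012414
Gain = 20 log₁₀(0.012414) ≈ -38.12 dB
∠G = 89.41° − 159.57° = -70.16°

-38.1 dB, -70.2°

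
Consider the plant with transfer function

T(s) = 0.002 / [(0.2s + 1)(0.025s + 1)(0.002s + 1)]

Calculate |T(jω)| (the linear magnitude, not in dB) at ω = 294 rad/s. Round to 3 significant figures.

At ω = 294 rad/s:
pole (1 + j294·0.2) = 1 + j58.8 → |·| ≈ 58.809, ∠ ≈ 89.03°
pole (1 + j294·0.025) = 1 + j7.35 → |·| ≈ 7.4177, ∠ ≈ 82.25°
pole (1 + j294·0.002) = 1 + j0.588 → |·| ≈ 1.1601, ∠ ≈ 30.46°
|T| = 0.002 · 1 / (58.809 · 7.4177 · 1.1601) ≈ 3.952e-06

3.95e-06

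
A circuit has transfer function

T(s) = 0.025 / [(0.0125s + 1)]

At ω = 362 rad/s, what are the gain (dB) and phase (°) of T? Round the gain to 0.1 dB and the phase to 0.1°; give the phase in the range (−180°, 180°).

At ω = 362 rad/s:
pole (1 + j362·0.0125) = 1 + j4.525 → |·| ≈ 4.6342, ∠ ≈ 77.54°
|T| = 0.025 · 1 / (4.6342) ≈ 0.0053947
Gain = 20 log₁₀(0.0053947) ≈ -45.36 dB
∠T = (0°) − (77.54°) = -77.54°

-45.4 dB, -77.5°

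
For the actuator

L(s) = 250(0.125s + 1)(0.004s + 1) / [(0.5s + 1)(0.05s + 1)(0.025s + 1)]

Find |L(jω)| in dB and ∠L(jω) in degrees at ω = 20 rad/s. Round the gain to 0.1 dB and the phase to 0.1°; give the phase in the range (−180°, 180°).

At ω = 20 rad/s:
zero (1 + j20·0.125) = 1 + j2.5 → |·| ≈ 2.6926, ∠ ≈ 68.20°
zero (1 + j20·0.004) = 1 + j0.08 → |·| ≈ 1.0032, ∠ ≈ 4.57°
pole (1 + j20·0.5) = 1 + j10 → |·| ≈ 10.05, ∠ ≈ 84.29°
pole (1 + j20·0.05) = 1 + j1 → |·| ≈ 1.4142, ∠ ≈ 45.00°
pole (1 + j20·0.025) = 1 + j0.5 → |·| ≈ 1.118, ∠ ≈ 26.57°
|L| = 250 · 2.6926 · 1.0032 / (10.05 · 1.4142 · 1.118) ≈ 42.499
Gain = 20 log₁₀(42.499) ≈ 32.57 dB
∠L = (68.20° + 4.57°) − (84.29° + 45.00° + 26.57°) = -83.09°

32.6 dB, -83.1°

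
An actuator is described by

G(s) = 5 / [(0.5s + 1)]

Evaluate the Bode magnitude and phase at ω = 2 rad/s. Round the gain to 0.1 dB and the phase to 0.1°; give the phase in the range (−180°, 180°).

At ω = 2 rad/s:
pole (1 + j2·0.5) = 1 + j1 → |·| ≈ 1.4142, ∠ ≈ 45.00°
|G| = 5 · 1 / (1.4142) ≈ 3.5356
Gain = 20 log₁₀(3.5356) ≈ 10.97 dB
∠G = (0°) − (45.00°) = -45.00°

11.0 dB, -45.0°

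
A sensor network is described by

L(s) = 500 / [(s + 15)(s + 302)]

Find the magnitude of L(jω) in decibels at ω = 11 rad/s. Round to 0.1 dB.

At s = jω = j11:
pole (s+15): 15 + j11 → |·| = √(15²+11²) = √346 ≈ 18.601, ∠ = arctan(11/15) ≈ 36.25°
pole (s+302): 302 + j11 → |·| = √(302²+11²) = √91325 ≈ 302.2, ∠ = arctan(11/302) ≈ 2.09°
|L| = 500 / 5621.2 ≈ 0.088949
Gain = 20 log₁₀(0.088949) ≈ -21.02 dB

-21.0 dB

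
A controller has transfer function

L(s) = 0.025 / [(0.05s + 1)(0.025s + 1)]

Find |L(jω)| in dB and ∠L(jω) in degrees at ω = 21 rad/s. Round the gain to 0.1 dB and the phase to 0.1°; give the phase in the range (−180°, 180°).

-36.3 dB, -74.1°

At ω = 21 rad/s:
pole (1 + j21·0.05) = 1 + j1.05 → |·| ≈ 1.45, ∠ ≈ 46.40°
pole (1 + j21·0.025) = 1 + j0.525 → |·| ≈ 1.1294, ∠ ≈ 27.70°
|L| = 0.025 · 1 / (1.45 · 1.1294) ≈ 0.015266
Gain = 20 log₁₀(0.015266) ≈ -36.33 dB
∠L = (0°) − (46.40° + 27.70°) = -74.10°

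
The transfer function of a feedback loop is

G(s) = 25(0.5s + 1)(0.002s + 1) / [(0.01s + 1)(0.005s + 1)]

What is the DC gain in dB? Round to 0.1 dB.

28.0 dB

G(0) = 25 · 1 / 1 = 25
20 log₁₀(25) ≈ 27.96 dB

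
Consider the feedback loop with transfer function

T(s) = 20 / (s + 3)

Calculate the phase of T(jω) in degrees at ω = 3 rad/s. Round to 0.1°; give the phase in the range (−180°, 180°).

At s = jω = j3:
pole (s+3): 3 + j3 → |·| = √(3²+3²) = √18 ≈ 4.2426, ∠ = arctan(3/3) ≈ 45.00°
∠T = 0.00° − 45.00° = -45.00°

-45.0°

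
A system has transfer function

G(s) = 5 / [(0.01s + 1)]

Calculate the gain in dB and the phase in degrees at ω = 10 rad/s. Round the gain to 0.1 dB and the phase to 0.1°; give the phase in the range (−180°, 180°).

13.9 dB, -5.7°

At ω = 10 rad/s:
pole (1 + j10·0.01) = 1 + j0.1 → |·| ≈ 1.005, ∠ ≈ 5.71°
|G| = 5 · 1 / (1.005) ≈ 4.9751
Gain = 20 log₁₀(4.9751) ≈ 13.94 dB
∠G = (0°) − (5.71°) = -5.71°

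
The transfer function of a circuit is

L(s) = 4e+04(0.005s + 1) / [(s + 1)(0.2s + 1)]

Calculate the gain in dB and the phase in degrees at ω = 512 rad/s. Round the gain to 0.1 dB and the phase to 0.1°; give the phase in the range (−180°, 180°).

6.4 dB, -110.7°

At ω = 512 rad/s:
zero (1 + j512·0.005) = 1 + j2.56 → |·| ≈ 2.7484, ∠ ≈ 68.66°
pole (1 + j512·1) = 1 + j512 → |·| ≈ 512, ∠ ≈ 89.89°
pole (1 + j512·0.2) = 1 + j102.4 → |·| ≈ 102.4, ∠ ≈ 89.44°
|L| = 4e+04 · 2.7484 / (512 · 102.4) ≈ 2.0969
Gain = 20 log₁₀(2.0969) ≈ 6.43 dB
∠L = (68.66°) − (89.89° + 89.44°) = -110.67°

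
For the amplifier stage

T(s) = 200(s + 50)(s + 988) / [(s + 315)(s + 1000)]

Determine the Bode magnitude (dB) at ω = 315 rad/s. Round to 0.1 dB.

At s = jω = j315:
zero (s+50): 50 + j315 → |·| = √(50²+315²) = √101725 ≈ 318.94, ∠ = arctan(315/50) ≈ 80.98°
zero (s+988): 988 + j315 → |·| = √(988²+315²) = √1075369 ≈ 1037, ∠ = arctan(315/988) ≈ 17.68°
pole (s+315): 315 + j315 → |·| = √(315²+315²) = √198450 ≈ 445.48, ∠ = arctan(315/315) ≈ 45.00°
pole (s+1000): 1000 + j315 → |·| = √(1000²+315²) = √1099225 ≈ 1048.4, ∠ = arctan(315/1000) ≈ 17.48°
|T| = 200 · 3.3074e+05 / 4.6704e+05 ≈ 141.63
Gain = 20 log₁₀(141.63) ≈ 43.02 dB

43.0 dB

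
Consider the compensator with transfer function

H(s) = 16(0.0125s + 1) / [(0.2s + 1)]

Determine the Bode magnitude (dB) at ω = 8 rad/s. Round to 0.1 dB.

18.6 dB

At ω = 8 rad/s:
zero (1 + j8·0.0125) = 1 + j0.1 → |·| ≈ 1.005, ∠ ≈ 5.71°
pole (1 + j8·0.2) = 1 + j1.6 → |·| ≈ 1.8868, ∠ ≈ 57.99°
|H| = 16 · 1.005 / (1.8868) ≈ 8.5224
Gain = 20 log₁₀(8.5224) ≈ 18.61 dB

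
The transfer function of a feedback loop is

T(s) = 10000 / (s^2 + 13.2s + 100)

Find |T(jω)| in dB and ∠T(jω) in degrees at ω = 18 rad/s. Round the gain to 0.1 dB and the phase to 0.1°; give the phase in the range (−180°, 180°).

At s = jω = j18:
quadratic: (j18)² + 13.2·j18 + 100 = -224 + j237.6 → |·| ≈ 326.54, ∠ ≈ 133.31°
|T| = 10000 / 326.54 ≈ 30.624
Gain = 20 log₁₀(30.624) ≈ 29.72 dB
∠T = 0.00° − 133.31° = -133.31°

29.7 dB, -133.3°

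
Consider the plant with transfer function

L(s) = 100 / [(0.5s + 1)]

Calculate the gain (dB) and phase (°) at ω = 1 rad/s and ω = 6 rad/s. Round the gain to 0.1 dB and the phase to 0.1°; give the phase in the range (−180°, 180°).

At ω = 1 rad/s:
pole (1 + j1·0.5) = 1 + j0.5 → |·| ≈ 1.118, ∠ ≈ 26.57°
|L| = 100 · 1 / (1.118) ≈ 89.445
Gain = 20 log₁₀(89.445) ≈ 39.03 dB
∠L = (0°) − (26.57°) = -26.57°

At ω = 6 rad/s:
pole (1 + j6·0.5) = 1 + j3 → |·| ≈ 3.1623, ∠ ≈ 71.57°
|L| = 100 · 1 / (3.1623) ≈ 31.623
Gain = 20 log₁₀(31.623) ≈ 30.00 dB
∠L = (0°) − (71.57°) = -71.57°

ω = 1: 39.0 dB, -26.6°; ω = 6: 30.0 dB, -71.6°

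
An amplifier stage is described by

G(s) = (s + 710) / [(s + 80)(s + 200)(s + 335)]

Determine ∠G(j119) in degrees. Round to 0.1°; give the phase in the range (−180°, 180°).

At s = jω = j119:
zero (s+710): 710 + j119 → |·| = √(710²+119²) = √518261 ≈ 719.9, ∠ = arctan(119/710) ≈ 9.51°
pole (s+80): 80 + j119 → |·| = √(80²+119²) = √20561 ≈ 143.39, ∠ = arctan(119/80) ≈ 56.09°
pole (s+200): 200 + j119 → |·| = √(200²+119²) = √54161 ≈ 232.73, ∠ = arctan(119/200) ≈ 30.75°
pole (s+335): 335 + j119 → |·| = √(335²+119²) = √126386 ≈ 355.51, ∠ = arctan(119/335) ≈ 19.56°
∠G = 9.51° − 106.40° = -96.89°

-96.9°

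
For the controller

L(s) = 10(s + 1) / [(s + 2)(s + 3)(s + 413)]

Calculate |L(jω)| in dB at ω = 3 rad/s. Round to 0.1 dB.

At s = jω = j3:
zero (s+1): 1 + j3 → |·| = √(1²+3²) = √10 ≈ 3.1623, ∠ = arctan(3/1) ≈ 71.57°
pole (s+2): 2 + j3 → |·| = √(2²+3²) = √13 ≈ 3.6056, ∠ = arctan(3/2) ≈ 56.31°
pole (s+3): 3 + j3 → |·| = √(3²+3²) = √18 ≈ 4.2426, ∠ = arctan(3/3) ≈ 45.00°
pole (s+413): 413 + j3 → |·| = √(413²+3²) = √170578 ≈ 413.01, ∠ = arctan(3/413) ≈ 0.42°
|L| = 10 · 3.1623 / 6317.9 ≈ 0.0050053
Gain = 20 log₁₀(0.0050053) ≈ -46.01 dB

-46.0 dB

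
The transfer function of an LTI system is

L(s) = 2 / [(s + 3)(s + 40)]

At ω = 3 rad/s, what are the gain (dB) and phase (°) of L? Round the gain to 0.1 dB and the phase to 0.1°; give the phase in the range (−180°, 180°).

-38.6 dB, -49.3°

At s = jω = j3:
pole (s+3): 3 + j3 → |·| = √(3²+3²) = √18 ≈ 4.2426, ∠ = arctan(3/3) ≈ 45.00°
pole (s+40): 40 + j3 → |·| = √(40²+3²) = √1609 ≈ 40.112, ∠ = arctan(3/40) ≈ 4.29°
|L| = 2 / 170.18 ≈ 0.011752
Gain = 20 log₁₀(0.011752) ≈ -38.60 dB
∠L = 0.00° − 49.29° = -49.29°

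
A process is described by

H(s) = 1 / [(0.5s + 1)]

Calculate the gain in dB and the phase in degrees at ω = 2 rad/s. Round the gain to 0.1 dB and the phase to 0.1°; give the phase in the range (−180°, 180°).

-3.0 dB, -45.0°

At ω = 2 rad/s:
pole (1 + j2·0.5) = 1 + j1 → |·| ≈ 1.4142, ∠ ≈ 45.00°
|H| = 1 · 1 / (1.4142) ≈ 0.70711
Gain = 20 log₁₀(0.70711) ≈ -3.01 dB
∠H = (0°) − (45.00°) = -45.00°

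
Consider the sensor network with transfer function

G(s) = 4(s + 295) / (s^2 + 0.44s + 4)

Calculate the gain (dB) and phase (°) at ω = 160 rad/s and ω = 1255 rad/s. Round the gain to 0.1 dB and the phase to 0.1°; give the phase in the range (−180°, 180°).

At s = jω = j160:
zero (s+295): 295 + j160 → |·| = √(295²+160²) = √112625 ≈ 335.6, ∠ = arctan(160/295) ≈ 28.47°
quadratic: (j160)² + 0.44·j160 + 4 = -25596 + j70.4 → |·| ≈ 25596, ∠ ≈ 179.84°
|G| = 4 · 335.6 / 25596 ≈ 0.052446
Gain = 20 log₁₀(0.052446) ≈ -25.61 dB
∠G = 28.47° − 179.84° = -151.37°

At s = jω = j1255:
zero (s+295): 295 + j1255 → |·| = √(295²+1255²) = √1662050 ≈ 1289.2, ∠ = arctan(1255/295) ≈ 76.77°
quadratic: (j1255)² + 0.44·j1255 + 4 = -1575021 + j552.2 → |·| ≈ 1.575e+06, ∠ ≈ 179.98°
|G| = 4 · 1289.2 / 1.575e+06 ≈ 0.0032742
Gain = 20 log₁₀(0.0032742) ≈ -49.70 dB
∠G = 76.77° − 179.98° = -103.21°

ω = 160: -25.6 dB, -151.4°; ω = 1255: -49.7 dB, -103.2°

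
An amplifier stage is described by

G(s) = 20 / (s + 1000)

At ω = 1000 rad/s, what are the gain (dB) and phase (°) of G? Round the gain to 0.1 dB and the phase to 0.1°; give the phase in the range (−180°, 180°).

At s = jω = j1000:
pole (s+1000): 1000 + j1000 → |·| = √(1000²+1000²) = √2000000 ≈ 1414.2, ∠ = arctan(1000/1000) ≈ 45.00°
|G| = 20 / 1414.2 ≈ 0.014142
Gain = 20 log₁₀(0.014142) ≈ -36.99 dB
∠G = 0.00° − 45.00° = -45.00°

-37.0 dB, -45.0°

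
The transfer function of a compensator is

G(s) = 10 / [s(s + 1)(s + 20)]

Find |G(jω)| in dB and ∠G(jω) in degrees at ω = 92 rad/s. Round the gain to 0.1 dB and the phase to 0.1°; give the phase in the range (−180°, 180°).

At s = jω = j92:
pole (s+1): 1 + j92 → |·| = √(1²+92²) = √8465 ≈ 92.005, ∠ = arctan(92/1) ≈ 89.38°
pole (s+20): 20 + j92 → |·| = √(20²+92²) = √8864 ≈ 94.149, ∠ = arctan(92/20) ≈ 77.74°
pole at origin: |s| = 92, ∠ = 90.00° (in denominator)
|G| = 10 / 7.9692e+05 ≈ 1.2548e-05
Gain = 20 log₁₀(1.2548e-05) ≈ -98.03 dB
∠G = 0.00° − 257.12° = -257.12° ≡ 102.88° (principal value)

-98.0 dB, 102.9°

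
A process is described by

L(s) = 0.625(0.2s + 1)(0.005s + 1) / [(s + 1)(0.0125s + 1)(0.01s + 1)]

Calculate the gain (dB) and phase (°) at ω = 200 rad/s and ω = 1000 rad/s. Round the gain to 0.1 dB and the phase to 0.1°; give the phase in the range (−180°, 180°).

At ω = 200 rad/s:
zero (1 + j200·0.2) = 1 + j40 → |·| ≈ 40.012, ∠ ≈ 88.57°
zero (1 + j200·0.005) = 1 + j1 → |·| ≈ 1.4142, ∠ ≈ 45.00°
pole (1 + j200·1) = 1 + j200 → |·| ≈ 200, ∠ ≈ 89.71°
pole (1 + j200·0.0125) = 1 + j2.5 → |·| ≈ 2.6926, ∠ ≈ 68.20°
pole (1 + j200·0.01) = 1 + j2 → |·| ≈ 2.2361, ∠ ≈ 63.43°
|L| = 0.625 · 40.012 · 1.4142 / (200 · 2.6926 · 2.2361) ≈ 0.029369
Gain = 20 log₁₀(0.029369) ≈ -30.64 dB
∠L = (88.57° + 45.00°) − (89.71° + 68.20° + 63.43°) = -87.77°

At ω = 1000 rad/s:
zero (1 + j1000·0.2) = 1 + j200 → |·| ≈ 200, ∠ ≈ 89.71°
zero (1 + j1000·0.005) = 1 + j5 → |·| ≈ 5.099, ∠ ≈ 78.69°
pole (1 + j1000·1) = 1 + j1000 → |·| ≈ 1000, ∠ ≈ 89.94°
pole (1 + j1000·0.0125) = 1 + j12.5 → |·| ≈ 12.54, ∠ ≈ 85.43°
pole (1 + j1000·0.01) = 1 + j10 → |·| ≈ 10.05, ∠ ≈ 84.29°
|L| = 0.625 · 200 · 5.099 / (1000 · 12.54 · 10.05) ≈ 0.0050574
Gain = 20 log₁₀(0.0050574) ≈ -45.92 dB
∠L = (89.71° + 78.69°) − (89.94° + 85.43° + 84.29°) = -91.26°

ω = 200: -30.6 dB, -87.8°; ω = 1000: -45.9 dB, -91.3°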